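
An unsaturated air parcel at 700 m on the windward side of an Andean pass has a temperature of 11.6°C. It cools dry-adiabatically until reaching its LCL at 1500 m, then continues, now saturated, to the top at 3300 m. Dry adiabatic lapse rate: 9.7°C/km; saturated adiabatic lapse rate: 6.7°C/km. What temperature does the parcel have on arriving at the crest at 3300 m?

700–1500 m, dry: Δz = 0.8 km ⇒ ΔT = -7.76°C; T = 3.84°C
1500–3300 m, saturated: Δz = 1.8 km ⇒ ΔT = -12.06°C; T = -8.22°C

-8.22°C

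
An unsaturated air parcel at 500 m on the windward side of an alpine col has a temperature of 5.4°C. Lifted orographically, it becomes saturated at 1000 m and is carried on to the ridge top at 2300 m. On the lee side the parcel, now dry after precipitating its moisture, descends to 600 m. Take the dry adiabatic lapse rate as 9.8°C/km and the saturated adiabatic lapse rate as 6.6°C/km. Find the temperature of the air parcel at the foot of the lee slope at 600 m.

500–1000 m, dry: Δz = 0.5 km ⇒ ΔT = -4.9°C; T = 0.5°C
1000–2300 m, saturated: Δz = 1.3 km ⇒ ΔT = -8.58°C; T = -8.08°C
2300–600 m, dry descent: Δz = 1.7 km ⇒ ΔT = +16.66°C; T = 8.58°C

8.58°C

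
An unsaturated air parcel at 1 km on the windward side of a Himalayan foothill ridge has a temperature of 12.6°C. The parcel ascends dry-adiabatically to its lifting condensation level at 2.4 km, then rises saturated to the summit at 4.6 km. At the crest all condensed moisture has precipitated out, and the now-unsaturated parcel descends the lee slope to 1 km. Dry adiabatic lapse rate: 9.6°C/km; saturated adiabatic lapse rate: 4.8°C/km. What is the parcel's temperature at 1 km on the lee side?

1000–2400 m, dry: Δz = 1.4 km ⇒ ΔT = -13.44°C; T = -0.84°C
2400–4600 m, saturated: Δz = 2.2 km ⇒ ΔT = -10.56°C; T = -11.4°C
4600–1000 m, dry descent: Δz = 3.6 km ⇒ ΔT = +34.56°C; T = 23.16°C

23.16°C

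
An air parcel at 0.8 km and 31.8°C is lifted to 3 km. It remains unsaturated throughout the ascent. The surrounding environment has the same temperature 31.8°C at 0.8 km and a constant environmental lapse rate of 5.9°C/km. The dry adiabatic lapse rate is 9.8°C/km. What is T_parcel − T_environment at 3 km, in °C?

Parcel:
  Dry to 3000 m: -9.8 × 2.2 km = -21.56°C, so T = 10.24°C.
Environment:
  Environment to 3000 m: -5.9 × 2.2 km = -12.98°C, so T = 18.82°C.
T_parcel − T_env = 10.24 − 18.82 = -8.58°C

-8.58°C (parcel cooler than environment)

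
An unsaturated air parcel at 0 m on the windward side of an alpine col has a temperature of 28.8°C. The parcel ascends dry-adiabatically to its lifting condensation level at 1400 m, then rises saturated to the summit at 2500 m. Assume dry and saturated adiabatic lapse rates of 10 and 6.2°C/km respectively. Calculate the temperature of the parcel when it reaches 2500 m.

7.98°C

Dry to 1400 m: -10 × 1.4 km = -14°C, so T = 14.8°C.
Saturated to 2500 m: -6.2 × 1.1 km = -6.82°C, so T = 7.98°C.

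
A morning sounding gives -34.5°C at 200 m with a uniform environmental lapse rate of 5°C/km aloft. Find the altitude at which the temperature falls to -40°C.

Height above start = (-34.5 − (-40)) / 5 = 1.1 km
Altitude = 200 m + 1100 m = 1300 m

1300 m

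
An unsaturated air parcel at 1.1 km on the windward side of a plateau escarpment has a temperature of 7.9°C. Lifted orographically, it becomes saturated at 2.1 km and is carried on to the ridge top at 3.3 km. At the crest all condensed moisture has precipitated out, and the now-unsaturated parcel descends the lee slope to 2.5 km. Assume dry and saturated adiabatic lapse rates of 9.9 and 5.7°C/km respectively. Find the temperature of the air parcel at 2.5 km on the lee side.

-0.92°C

Dry to 2100 m: -9.9 × 1 km = -9.9°C, so T = -2°C.
Saturated to 3300 m: -5.7 × 1.2 km = -6.84°C, so T = -8.84°C.
Dry descent to 2500 m: +9.9 × 0.8 km = +7.92°C, so T = -0.92°C.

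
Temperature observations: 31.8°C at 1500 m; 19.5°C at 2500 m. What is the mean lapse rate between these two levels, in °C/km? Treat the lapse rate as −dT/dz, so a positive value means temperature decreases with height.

12.3°C/km

Γ = −ΔT/Δz = (31.8 − 19.5) / (2500 − 1500) m
  = 12.3°C / 1 km = 12.3°C/km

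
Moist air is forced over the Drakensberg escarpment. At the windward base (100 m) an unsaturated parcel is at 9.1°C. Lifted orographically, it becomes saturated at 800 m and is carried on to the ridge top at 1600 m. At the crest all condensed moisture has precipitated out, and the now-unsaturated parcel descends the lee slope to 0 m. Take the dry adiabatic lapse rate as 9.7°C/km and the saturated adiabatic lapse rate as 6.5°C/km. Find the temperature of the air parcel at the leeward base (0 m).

12.63°C

Dry to 800 m: -9.7 × 0.7 km = -6.79°C, so T = 2.31°C.
Saturated to 1600 m: -6.5 × 0.8 km = -5.2°C, so T = -2.89°C.
Dry descent to 0 m: +9.7 × 1.6 km = +15.52°C, so T = 12.63°C.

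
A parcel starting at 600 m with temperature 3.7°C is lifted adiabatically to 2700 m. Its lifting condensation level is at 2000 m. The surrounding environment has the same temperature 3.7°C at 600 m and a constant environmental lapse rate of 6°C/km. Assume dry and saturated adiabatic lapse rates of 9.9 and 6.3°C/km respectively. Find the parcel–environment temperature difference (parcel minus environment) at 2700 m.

Parcel:
  600 → 2000 m (dry, 9.9°C/km): ΔT = -9.9 × 1.4 = -13.86°C → T = -10.16°C
  2000 → 2700 m (saturated, 6.3°C/km): ΔT = -6.3 × 0.7 = -4.41°C → T = -14.57°C
Environment:
  600 → 2700 m (environment, 6°C/km): ΔT = -6 × 2.1 = -12.6°C → T = -8.9°C
T_parcel − T_env = -14.57 − (-8.9) = -5.67°C

-5.67°C (parcel cooler than environment)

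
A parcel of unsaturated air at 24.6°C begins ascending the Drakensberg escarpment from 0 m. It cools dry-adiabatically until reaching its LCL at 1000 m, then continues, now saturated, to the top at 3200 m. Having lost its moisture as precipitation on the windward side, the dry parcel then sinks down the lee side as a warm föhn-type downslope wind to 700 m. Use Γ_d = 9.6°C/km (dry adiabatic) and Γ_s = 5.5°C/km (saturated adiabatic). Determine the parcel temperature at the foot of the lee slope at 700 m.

26.9°C

0 → 1000 m (dry, 9.6°C/km): ΔT = -9.6 × 1 = -9.6°C → T = 15°C
1000 → 3200 m (saturated, 5.5°C/km): ΔT = -5.5 × 2.2 = -12.1°C → T = 2.9°C
3200 → 700 m (dry descent, 9.6°C/km): ΔT = +9.6 × 2.5 = +24°C → T = 26.9°C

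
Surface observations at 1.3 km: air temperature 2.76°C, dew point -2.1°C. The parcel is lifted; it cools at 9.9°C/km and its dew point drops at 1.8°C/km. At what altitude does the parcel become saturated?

T and T_d converge at 9.9 − 1.8 = 8.1°C per km
Height above start = (2.76 − (-2.1)) / 8.1 = 0.6 km
LCL altitude = 1300 m + 600 m = 1900 m

1.9 km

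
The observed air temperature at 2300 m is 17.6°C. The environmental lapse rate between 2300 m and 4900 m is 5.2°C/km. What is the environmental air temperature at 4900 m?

From 2300 m to 4900 m (environmental): cools by 5.2 × 2.6 = 13.52°C, giving 4.08°C.

4.08°C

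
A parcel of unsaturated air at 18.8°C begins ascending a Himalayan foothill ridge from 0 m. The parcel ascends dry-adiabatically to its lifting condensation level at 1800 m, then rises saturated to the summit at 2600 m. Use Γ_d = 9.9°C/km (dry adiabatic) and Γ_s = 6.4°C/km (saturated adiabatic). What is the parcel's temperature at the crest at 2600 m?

-4.14°C

From 0 m to 1800 m (dry): cools by 9.9 × 1.8 = 17.82°C, giving 0.98°C.
From 1800 m to 2600 m (saturated): cools by 6.4 × 0.8 = 5.12°C, giving -4.14°C.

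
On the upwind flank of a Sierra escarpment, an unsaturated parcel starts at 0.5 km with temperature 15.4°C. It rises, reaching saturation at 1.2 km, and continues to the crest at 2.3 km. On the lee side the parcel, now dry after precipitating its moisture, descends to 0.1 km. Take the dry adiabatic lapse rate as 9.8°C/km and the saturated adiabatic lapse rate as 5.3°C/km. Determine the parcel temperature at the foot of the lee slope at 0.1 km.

500–1200 m, dry: Δz = 0.7 km ⇒ ΔT = -6.86°C; T = 8.54°C
1200–2300 m, saturated: Δz = 1.1 km ⇒ ΔT = -5.83°C; T = 2.71°C
2300–100 m, dry descent: Δz = 2.2 km ⇒ ΔT = +21.56°C; T = 24.27°C

24.27°C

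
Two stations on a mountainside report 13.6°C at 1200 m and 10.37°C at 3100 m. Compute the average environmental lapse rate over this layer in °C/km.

1.7°C/km

Γ = −ΔT/Δz = (13.6 − 10.37) / (3100 − 1200) m
  = 3.23°C / 1.9 km = 1.7°C/km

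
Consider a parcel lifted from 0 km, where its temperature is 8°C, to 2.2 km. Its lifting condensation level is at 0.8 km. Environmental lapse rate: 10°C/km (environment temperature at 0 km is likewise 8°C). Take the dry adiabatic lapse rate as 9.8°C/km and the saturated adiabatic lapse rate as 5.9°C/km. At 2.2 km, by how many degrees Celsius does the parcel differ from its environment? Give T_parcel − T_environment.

+5.9°C (parcel warmer than environment)

Parcel:
  0 → 800 m (dry, 9.8°C/km): ΔT = -9.8 × 0.8 = -7.84°C → T = 0.16°C
  800 → 2200 m (saturated, 5.9°C/km): ΔT = -5.9 × 1.4 = -8.26°C → T = -8.1°C
Environment:
  0 → 2200 m (environment, 10°C/km): ΔT = -10 × 2.2 = -22°C → T = -14°C
T_parcel − T_env = -8.1 − (-14) = +5.9°C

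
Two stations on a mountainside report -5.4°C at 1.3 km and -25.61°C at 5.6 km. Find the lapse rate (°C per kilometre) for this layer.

Γ = −ΔT/Δz = (-5.4 − (-25.61)) / (5600 − 1300) m
  = 20.21°C / 4.3 km = 4.7°C/km

4.7°C/km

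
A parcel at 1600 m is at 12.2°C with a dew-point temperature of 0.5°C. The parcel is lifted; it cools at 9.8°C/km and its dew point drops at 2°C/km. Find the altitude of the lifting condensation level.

3100 m

T and T_d converge at 9.8 − 2 = 7.8°C per km
Height above start = (12.2 − 0.5) / 7.8 = 1.5 km
LCL altitude = 1600 m + 1500 m = 3100 m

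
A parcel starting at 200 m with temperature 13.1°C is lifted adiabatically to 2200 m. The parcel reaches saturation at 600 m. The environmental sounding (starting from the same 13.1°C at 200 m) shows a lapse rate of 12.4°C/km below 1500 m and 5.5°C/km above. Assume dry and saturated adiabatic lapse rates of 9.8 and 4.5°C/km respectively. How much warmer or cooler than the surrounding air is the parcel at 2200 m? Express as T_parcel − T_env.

Parcel:
  Dry to 600 m: -9.8 × 0.4 km = -3.92°C, so T = 9.18°C.
  Saturated to 2200 m: -4.5 × 1.6 km = -7.2°C, so T = 1.98°C.
Environment:
  Environment, lower layer to 1500 m: -12.4 × 1.3 km = -16.12°C, so T = -3.02°C.
  Environment, upper layer to 2200 m: -5.5 × 0.7 km = -3.85°C, so T = -6.87°C.
T_parcel − T_env = 1.98 − (-6.87) = +8.85°C

+8.85°C (parcel warmer than environment)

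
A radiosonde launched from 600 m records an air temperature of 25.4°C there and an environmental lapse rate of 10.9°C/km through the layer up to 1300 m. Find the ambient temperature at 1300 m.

17.77°C

Environmental to 1300 m: -10.9 × 0.7 km = -7.63°C, so T = 17.77°C.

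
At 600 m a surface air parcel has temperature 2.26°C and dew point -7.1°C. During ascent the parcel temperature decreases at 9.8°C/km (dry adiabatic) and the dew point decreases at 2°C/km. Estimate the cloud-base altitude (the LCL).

T and T_d converge at 9.8 − 2 = 7.8°C per km
Height above start = (2.26 − (-7.1)) / 7.8 = 1.2 km
LCL altitude = 600 m + 1200 m = 1800 m

1800 m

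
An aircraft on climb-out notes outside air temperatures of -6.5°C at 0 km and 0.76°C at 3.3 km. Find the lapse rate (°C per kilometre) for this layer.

Γ = −ΔT/Δz = (-6.5 − 0.76) / (3300 − 0) m
  = -7.26°C / 3.3 km = -2.2°C/km

-2.2°C/km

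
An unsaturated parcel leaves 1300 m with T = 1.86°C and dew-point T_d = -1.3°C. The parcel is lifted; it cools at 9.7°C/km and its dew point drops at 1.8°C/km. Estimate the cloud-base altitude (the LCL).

1700 m

T and T_d converge at 9.7 − 1.8 = 7.9°C per km
Height above start = (1.86 − (-1.3)) / 7.9 = 0.4 km
LCL altitude = 1300 m + 400 m = 1700 m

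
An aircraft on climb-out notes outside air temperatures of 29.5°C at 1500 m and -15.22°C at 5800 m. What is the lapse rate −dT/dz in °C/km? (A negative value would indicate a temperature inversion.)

10.4°C/km

Γ = −ΔT/Δz = (29.5 − (-15.22)) / (5800 − 1500) m
  = 44.72°C / 4.3 km = 10.4°C/km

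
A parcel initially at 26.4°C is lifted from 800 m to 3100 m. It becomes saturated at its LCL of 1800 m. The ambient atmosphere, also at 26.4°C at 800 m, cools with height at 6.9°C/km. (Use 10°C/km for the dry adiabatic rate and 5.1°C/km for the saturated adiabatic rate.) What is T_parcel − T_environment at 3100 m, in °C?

Parcel:
  Dry to 1800 m: -10 × 1 km = -10°C, so T = 16.4°C.
  Saturated to 3100 m: -5.1 × 1.3 km = -6.63°C, so T = 9.77°C.
Environment:
  Environment to 3100 m: -6.9 × 2.3 km = -15.87°C, so T = 10.53°C.
T_parcel − T_env = 9.77 − 10.53 = -0.76°C

-0.76°C (parcel cooler than environment)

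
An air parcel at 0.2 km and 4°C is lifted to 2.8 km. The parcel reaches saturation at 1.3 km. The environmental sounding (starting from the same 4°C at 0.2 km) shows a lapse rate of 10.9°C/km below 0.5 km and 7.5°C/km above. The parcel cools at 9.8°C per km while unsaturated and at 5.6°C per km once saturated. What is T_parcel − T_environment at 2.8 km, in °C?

+1.34°C (parcel warmer than environment)

Parcel:
  200 → 1300 m (dry, 9.8°C/km): ΔT = -9.8 × 1.1 = -10.78°C → T = -6.78°C
  1300 → 2800 m (saturated, 5.6°C/km): ΔT = -5.6 × 1.5 = -8.4°C → T = -15.18°C
Environment:
  200 → 500 m (environment, lower layer, 10.9°C/km): ΔT = -10.9 × 0.3 = -3.27°C → T = 0.73°C
  500 → 2800 m (environment, upper layer, 7.5°C/km): ΔT = -7.5 × 2.3 = -17.25°C → T = -16.52°C
T_parcel − T_env = -15.18 − (-16.52) = +1.34°C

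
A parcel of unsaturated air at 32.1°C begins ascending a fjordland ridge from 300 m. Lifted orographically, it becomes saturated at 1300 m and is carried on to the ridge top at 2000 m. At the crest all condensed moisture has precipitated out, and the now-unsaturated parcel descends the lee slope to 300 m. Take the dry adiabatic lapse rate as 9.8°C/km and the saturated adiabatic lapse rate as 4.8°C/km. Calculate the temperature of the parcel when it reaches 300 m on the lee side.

From 300 m to 1300 m (dry): cools by 9.8 × 1 = 9.8°C, giving 22.3°C.
From 1300 m to 2000 m (saturated): cools by 4.8 × 0.7 = 3.36°C, giving 18.94°C.
From 2000 m to 300 m (dry descent): warms by 9.8 × 1.7 = 16.66°C, giving 35.6°C.

35.6°C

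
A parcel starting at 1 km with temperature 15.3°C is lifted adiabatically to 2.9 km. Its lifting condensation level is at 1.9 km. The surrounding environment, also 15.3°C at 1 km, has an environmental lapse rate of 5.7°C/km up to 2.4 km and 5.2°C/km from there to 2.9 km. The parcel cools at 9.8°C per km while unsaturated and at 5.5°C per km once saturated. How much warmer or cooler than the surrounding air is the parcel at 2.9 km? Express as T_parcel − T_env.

Parcel:
  1000–1900 m, dry: Δz = 0.9 km ⇒ ΔT = -8.82°C; T = 6.48°C
  1900–2900 m, saturated: Δz = 1 km ⇒ ΔT = -5.5°C; T = 0.98°C
Environment:
  1000–2400 m, environment, lower layer: Δz = 1.4 km ⇒ ΔT = -7.98°C; T = 7.32°C
  2400–2900 m, environment, upper layer: Δz = 0.5 km ⇒ ΔT = -2.6°C; T = 4.72°C
T_parcel − T_env = 0.98 − 4.72 = -3.74°C

-3.74°C (parcel cooler than environment)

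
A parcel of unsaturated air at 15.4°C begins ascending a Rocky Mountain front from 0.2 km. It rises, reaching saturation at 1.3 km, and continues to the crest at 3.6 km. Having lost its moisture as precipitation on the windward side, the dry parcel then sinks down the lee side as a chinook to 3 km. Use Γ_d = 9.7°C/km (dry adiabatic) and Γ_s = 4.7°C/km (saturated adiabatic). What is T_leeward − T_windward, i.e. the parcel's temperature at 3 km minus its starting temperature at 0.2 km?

-15.66°C

200 → 1300 m (dry, 9.7°C/km): ΔT = -9.7 × 1.1 = -10.67°C → T = 4.73°C
1300 → 3600 m (saturated, 4.7°C/km): ΔT = -4.7 × 2.3 = -10.81°C → T = -6.08°C
3600 → 3000 m (dry descent, 9.7°C/km): ΔT = +9.7 × 0.6 = +5.82°C → T = -0.26°C
Net change vs windward start: -0.26 − 15.4 = -15.66°C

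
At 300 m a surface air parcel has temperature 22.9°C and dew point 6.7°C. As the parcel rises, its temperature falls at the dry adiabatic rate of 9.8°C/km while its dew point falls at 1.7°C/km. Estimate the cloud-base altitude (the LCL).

2300 m

T and T_d converge at 9.8 − 1.7 = 8.1°C per km
Height above start = (22.9 − 6.7) / 8.1 = 2 km
LCL altitude = 300 m + 2000 m = 2300 m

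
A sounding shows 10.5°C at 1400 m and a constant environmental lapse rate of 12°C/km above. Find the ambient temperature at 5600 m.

-39.9°C

Environmental to 5600 m: -12 × 4.2 km = -50.4°C, so T = -39.9°C.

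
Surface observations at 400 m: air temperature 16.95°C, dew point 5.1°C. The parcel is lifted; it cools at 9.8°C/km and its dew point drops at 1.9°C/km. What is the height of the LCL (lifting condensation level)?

1900 m

T and T_d converge at 9.8 − 1.9 = 7.9°C per km
Height above start = (16.95 − 5.1) / 7.9 = 1.5 km
LCL altitude = 400 m + 1500 m = 1900 m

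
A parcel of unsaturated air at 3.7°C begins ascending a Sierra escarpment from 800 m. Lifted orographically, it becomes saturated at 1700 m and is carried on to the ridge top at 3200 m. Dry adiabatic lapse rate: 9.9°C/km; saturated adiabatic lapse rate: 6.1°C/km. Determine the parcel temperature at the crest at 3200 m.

-14.36°C

From 800 m to 1700 m (dry): cools by 9.9 × 0.9 = 8.91°C, giving -5.21°C.
From 1700 m to 3200 m (saturated): cools by 6.1 × 1.5 = 9.15°C, giving -14.36°C.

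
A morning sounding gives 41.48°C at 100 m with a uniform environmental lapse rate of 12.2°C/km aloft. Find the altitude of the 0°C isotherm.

3500 m

Height above start = (41.48 − 0) / 12.2 = 3.4 km
Altitude = 100 m + 3400 m = 3500 m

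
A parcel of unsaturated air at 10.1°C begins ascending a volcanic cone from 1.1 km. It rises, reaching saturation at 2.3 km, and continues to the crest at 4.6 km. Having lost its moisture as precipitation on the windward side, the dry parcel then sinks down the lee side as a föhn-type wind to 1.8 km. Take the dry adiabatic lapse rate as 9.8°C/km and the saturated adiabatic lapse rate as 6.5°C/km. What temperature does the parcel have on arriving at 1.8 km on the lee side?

10.83°C

Dry to 2300 m: -9.8 × 1.2 km = -11.76°C, so T = -1.66°C.
Saturated to 4600 m: -6.5 × 2.3 km = -14.95°C, so T = -16.61°C.
Dry descent to 1800 m: +9.8 × 2.8 km = +27.44°C, so T = 10.83°C.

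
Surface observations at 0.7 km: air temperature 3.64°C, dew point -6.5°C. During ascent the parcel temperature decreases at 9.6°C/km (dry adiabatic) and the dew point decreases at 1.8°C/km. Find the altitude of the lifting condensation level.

T and T_d converge at 9.6 − 1.8 = 7.8°C per km
Height above start = (3.64 − (-6.5)) / 7.8 = 1.3 km
LCL altitude = 700 m + 1300 m = 2000 m

2 km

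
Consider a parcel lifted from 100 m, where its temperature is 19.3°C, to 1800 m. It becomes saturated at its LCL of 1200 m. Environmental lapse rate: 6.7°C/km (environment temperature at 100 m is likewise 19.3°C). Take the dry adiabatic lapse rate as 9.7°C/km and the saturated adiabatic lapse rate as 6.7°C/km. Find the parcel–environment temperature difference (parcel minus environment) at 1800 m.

-3.3°C (parcel cooler than environment)

Parcel:
  From 100 m to 1200 m (dry): cools by 9.7 × 1.1 = 10.67°C, giving 8.63°C.
  From 1200 m to 1800 m (saturated): cools by 6.7 × 0.6 = 4.02°C, giving 4.61°C.
Environment:
  From 100 m to 1800 m (environment): cools by 6.7 × 1.7 = 11.39°C, giving 7.91°C.
T_parcel − T_env = 4.61 − 7.91 = -3.3°C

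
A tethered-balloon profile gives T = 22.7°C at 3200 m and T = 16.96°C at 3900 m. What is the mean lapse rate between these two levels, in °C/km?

Γ = −ΔT/Δz = (22.7 − 16.96) / (3900 − 3200) m
  = 5.74°C / 0.7 km = 8.2°C/km

8.2°C/km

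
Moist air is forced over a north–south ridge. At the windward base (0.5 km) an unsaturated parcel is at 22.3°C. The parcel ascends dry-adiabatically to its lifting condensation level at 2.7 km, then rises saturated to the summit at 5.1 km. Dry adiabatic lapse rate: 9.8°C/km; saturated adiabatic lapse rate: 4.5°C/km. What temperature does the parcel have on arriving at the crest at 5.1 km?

-10.06°C

Dry to 2700 m: -9.8 × 2.2 km = -21.56°C, so T = 0.74°C.
Saturated to 5100 m: -4.5 × 2.4 km = -10.8°C, so T = -10.06°C.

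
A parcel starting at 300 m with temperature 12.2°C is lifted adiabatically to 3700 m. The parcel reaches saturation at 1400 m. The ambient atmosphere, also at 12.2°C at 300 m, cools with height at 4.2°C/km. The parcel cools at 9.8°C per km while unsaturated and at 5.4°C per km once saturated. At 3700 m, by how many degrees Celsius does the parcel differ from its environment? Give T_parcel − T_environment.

-8.92°C (parcel cooler than environment)

Parcel:
  300–1400 m, dry: Δz = 1.1 km ⇒ ΔT = -10.78°C; T = 1.42°C
  1400–3700 m, saturated: Δz = 2.3 km ⇒ ΔT = -12.42°C; T = -11°C
Environment:
  300–3700 m, environment: Δz = 3.4 km ⇒ ΔT = -14.28°C; T = -2.08°C
T_parcel − T_env = -11 − (-2.08) = -8.92°C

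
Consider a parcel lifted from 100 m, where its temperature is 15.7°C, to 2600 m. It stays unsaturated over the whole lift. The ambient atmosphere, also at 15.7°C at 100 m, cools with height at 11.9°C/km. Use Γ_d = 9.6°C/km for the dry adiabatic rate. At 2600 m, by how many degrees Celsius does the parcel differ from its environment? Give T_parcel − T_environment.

+5.75°C (parcel warmer than environment)

Parcel:
  Dry to 2600 m: -9.6 × 2.5 km = -24°C, so T = -8.3°C.
Environment:
  Environment to 2600 m: -11.9 × 2.5 km = -29.75°C, so T = -14.05°C.
T_parcel − T_env = -8.3 − (-14.05) = +5.75°C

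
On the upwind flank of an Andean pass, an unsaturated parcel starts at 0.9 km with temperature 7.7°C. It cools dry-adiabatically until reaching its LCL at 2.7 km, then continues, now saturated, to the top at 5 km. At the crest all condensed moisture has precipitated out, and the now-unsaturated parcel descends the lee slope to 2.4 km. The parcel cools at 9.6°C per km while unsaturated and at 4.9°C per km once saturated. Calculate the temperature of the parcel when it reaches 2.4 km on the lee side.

4.11°C

Dry to 2700 m: -9.6 × 1.8 km = -17.28°C, so T = -9.58°C.
Saturated to 5000 m: -4.9 × 2.3 km = -11.27°C, so T = -20.85°C.
Dry descent to 2400 m: +9.6 × 2.6 km = +24.96°C, so T = 4.11°C.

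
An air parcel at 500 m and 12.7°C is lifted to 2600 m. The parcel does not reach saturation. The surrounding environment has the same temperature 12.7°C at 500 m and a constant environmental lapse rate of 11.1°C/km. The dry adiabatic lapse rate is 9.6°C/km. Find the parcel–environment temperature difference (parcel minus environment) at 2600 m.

+3.15°C (parcel warmer than environment)

Parcel:
  500 → 2600 m (dry, 9.6°C/km): ΔT = -9.6 × 2.1 = -20.16°C → T = -7.46°C
Environment:
  500 → 2600 m (environment, 11.1°C/km): ΔT = -11.1 × 2.1 = -23.31°C → T = -10.61°C
T_parcel − T_env = -7.46 − (-10.61) = +3.15°C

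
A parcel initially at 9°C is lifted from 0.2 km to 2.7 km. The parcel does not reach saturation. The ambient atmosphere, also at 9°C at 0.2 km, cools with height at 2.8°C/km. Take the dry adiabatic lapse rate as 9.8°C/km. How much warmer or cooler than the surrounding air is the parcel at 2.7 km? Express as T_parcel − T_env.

Parcel:
  200 → 2700 m (dry, 9.8°C/km): ΔT = -9.8 × 2.5 = -24.5°C → T = -15.5°C
Environment:
  200 → 2700 m (environment, 2.8°C/km): ΔT = -2.8 × 2.5 = -7°C → T = 2°C
T_parcel − T_env = -15.5 − 2 = -17.5°C

-17.5°C (parcel cooler than environment)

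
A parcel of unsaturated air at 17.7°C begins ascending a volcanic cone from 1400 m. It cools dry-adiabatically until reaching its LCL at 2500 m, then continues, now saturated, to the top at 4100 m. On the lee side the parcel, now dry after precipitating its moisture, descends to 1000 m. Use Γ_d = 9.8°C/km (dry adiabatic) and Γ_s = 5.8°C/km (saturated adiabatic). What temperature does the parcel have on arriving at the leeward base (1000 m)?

28.02°C

Dry to 2500 m: -9.8 × 1.1 km = -10.78°C, so T = 6.92°C.
Saturated to 4100 m: -5.8 × 1.6 km = -9.28°C, so T = -2.36°C.
Dry descent to 1000 m: +9.8 × 3.1 km = +30.38°C, so T = 28.02°C.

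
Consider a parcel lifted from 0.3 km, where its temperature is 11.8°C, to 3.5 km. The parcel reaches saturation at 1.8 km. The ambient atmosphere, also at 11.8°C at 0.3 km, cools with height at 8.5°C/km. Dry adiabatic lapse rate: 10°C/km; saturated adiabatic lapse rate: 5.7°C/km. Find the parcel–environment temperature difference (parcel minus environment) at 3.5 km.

+2.51°C (parcel warmer than environment)

Parcel:
  Dry to 1800 m: -10 × 1.5 km = -15°C, so T = -3.2°C.
  Saturated to 3500 m: -5.7 × 1.7 km = -9.69°C, so T = -12.89°C.
Environment:
  Environment to 3500 m: -8.5 × 3.2 km = -27.2°C, so T = -15.4°C.
T_parcel − T_env = -12.89 − (-15.4) = +2.51°C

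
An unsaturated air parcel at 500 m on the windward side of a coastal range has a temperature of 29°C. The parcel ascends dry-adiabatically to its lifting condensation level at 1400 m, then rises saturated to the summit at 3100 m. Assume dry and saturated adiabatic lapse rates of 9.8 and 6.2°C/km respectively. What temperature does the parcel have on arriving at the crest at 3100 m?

9.64°C

500 → 1400 m (dry, 9.8°C/km): ΔT = -9.8 × 0.9 = -8.82°C → T = 20.18°C
1400 → 3100 m (saturated, 6.2°C/km): ΔT = -6.2 × 1.7 = -10.54°C → T = 9.64°C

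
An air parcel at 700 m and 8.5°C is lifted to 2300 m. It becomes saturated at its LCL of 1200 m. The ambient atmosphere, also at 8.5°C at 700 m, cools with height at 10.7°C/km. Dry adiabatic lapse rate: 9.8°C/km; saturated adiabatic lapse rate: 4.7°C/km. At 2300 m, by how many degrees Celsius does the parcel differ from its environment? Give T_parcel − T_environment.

+7.05°C (parcel warmer than environment)

Parcel:
  700–1200 m, dry: Δz = 0.5 km ⇒ ΔT = -4.9°C; T = 3.6°C
  1200–2300 m, saturated: Δz = 1.1 km ⇒ ΔT = -5.17°C; T = -1.57°C
Environment:
  700–2300 m, environment: Δz = 1.6 km ⇒ ΔT = -17.12°C; T = -8.62°C
T_parcel − T_env = -1.57 − (-8.62) = +7.05°C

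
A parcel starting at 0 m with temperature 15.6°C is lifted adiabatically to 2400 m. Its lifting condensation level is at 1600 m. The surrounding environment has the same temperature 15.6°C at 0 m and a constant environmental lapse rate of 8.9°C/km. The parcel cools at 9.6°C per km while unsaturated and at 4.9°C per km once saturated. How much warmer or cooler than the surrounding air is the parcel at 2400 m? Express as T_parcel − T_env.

Parcel:
  From 0 m to 1600 m (dry): cools by 9.6 × 1.6 = 15.36°C, giving 0.24°C.
  From 1600 m to 2400 m (saturated): cools by 4.9 × 0.8 = 3.92°C, giving -3.68°C.
Environment:
  From 0 m to 2400 m (environment): cools by 8.9 × 2.4 = 21.36°C, giving -5.76°C.
T_parcel − T_env = -3.68 − (-5.76) = +2.08°C

+2.08°C (parcel warmer than environment)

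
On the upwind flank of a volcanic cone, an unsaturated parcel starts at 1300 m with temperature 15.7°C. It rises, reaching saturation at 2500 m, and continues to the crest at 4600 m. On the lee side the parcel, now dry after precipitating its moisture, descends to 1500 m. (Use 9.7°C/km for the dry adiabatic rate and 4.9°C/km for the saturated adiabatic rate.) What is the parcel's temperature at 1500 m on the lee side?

Dry to 2500 m: -9.7 × 1.2 km = -11.64°C, so T = 4.06°C.
Saturated to 4600 m: -4.9 × 2.1 km = -10.29°C, so T = -6.23°C.
Dry descent to 1500 m: +9.7 × 3.1 km = +30.07°C, so T = 23.84°C.

23.84°C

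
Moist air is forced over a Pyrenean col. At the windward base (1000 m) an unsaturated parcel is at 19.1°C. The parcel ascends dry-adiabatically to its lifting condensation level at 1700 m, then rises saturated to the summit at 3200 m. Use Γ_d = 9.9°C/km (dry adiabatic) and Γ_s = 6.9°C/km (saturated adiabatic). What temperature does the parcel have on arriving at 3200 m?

1.82°C

Dry to 1700 m: -9.9 × 0.7 km = -6.93°C, so T = 12.17°C.
Saturated to 3200 m: -6.9 × 1.5 km = -10.35°C, so T = 1.82°C.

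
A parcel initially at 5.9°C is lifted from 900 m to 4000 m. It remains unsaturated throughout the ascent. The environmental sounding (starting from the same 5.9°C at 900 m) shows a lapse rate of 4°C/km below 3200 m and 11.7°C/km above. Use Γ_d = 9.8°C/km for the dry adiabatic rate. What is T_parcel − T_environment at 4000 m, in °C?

Parcel:
  Dry to 4000 m: -9.8 × 3.1 km = -30.38°C, so T = -24.48°C.
Environment:
  Environment, lower layer to 3200 m: -4 × 2.3 km = -9.2°C, so T = -3.3°C.
  Environment, upper layer to 4000 m: -11.7 × 0.8 km = -9.36°C, so T = -12.66°C.
T_parcel − T_env = -24.48 − (-12.66) = -11.82°C

-11.82°C (parcel cooler than environment)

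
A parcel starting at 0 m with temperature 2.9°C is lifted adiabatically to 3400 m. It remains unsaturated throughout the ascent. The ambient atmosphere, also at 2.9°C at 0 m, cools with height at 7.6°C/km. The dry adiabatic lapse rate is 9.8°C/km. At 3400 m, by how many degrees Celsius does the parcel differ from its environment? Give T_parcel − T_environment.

Parcel:
  From 0 m to 3400 m (dry): cools by 9.8 × 3.4 = 33.32°C, giving -30.42°C.
Environment:
  From 0 m to 3400 m (environment): cools by 7.6 × 3.4 = 25.84°C, giving -22.94°C.
T_parcel − T_env = -30.42 − (-22.94) = -7.48°C

-7.48°C (parcel cooler than environment)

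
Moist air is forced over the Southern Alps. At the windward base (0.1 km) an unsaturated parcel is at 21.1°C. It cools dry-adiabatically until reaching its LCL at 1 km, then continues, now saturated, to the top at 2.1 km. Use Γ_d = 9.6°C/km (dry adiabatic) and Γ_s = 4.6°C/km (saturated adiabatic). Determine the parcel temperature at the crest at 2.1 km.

7.4°C

100–1000 m, dry: Δz = 0.9 km ⇒ ΔT = -8.64°C; T = 12.46°C
1000–2100 m, saturated: Δz = 1.1 km ⇒ ΔT = -5.06°C; T = 7.4°C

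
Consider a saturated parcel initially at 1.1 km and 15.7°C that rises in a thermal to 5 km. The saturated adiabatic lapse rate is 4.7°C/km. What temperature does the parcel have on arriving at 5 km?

-2.63°C

1100 → 5000 m (saturated adiabatic, 4.7°C/km): ΔT = -4.7 × 3.9 = -18.33°C → T = -2.63°C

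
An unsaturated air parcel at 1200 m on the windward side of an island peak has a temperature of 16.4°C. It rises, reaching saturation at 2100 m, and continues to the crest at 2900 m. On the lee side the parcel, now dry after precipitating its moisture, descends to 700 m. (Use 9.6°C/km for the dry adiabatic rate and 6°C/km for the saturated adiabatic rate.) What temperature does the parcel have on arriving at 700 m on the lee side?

1200 → 2100 m (dry, 9.6°C/km): ΔT = -9.6 × 0.9 = -8.64°C → T = 7.76°C
2100 → 2900 m (saturated, 6°C/km): ΔT = -6 × 0.8 = -4.8°C → T = 2.96°C
2900 → 700 m (dry descent, 9.6°C/km): ΔT = +9.6 × 2.2 = +21.12°C → T = 24.08°C

24.08°C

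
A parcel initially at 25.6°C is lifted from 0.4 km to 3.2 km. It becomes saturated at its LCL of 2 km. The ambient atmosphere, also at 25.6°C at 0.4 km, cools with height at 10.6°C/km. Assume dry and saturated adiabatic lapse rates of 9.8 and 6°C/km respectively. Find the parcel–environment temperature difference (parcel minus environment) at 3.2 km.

+6.8°C (parcel warmer than environment)

Parcel:
  Dry to 2000 m: -9.8 × 1.6 km = -15.68°C, so T = 9.92°C.
  Saturated to 3200 m: -6 × 1.2 km = -7.2°C, so T = 2.72°C.
Environment:
  Environment to 3200 m: -10.6 × 2.8 km = -29.68°C, so T = -4.08°C.
T_parcel − T_env = 2.72 − (-4.08) = +6.8°C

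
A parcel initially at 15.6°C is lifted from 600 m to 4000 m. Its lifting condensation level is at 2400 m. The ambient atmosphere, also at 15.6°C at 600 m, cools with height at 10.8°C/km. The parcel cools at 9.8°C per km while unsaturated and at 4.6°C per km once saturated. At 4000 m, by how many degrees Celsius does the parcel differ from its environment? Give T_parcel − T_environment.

Parcel:
  Dry to 2400 m: -9.8 × 1.8 km = -17.64°C, so T = -2.04°C.
  Saturated to 4000 m: -4.6 × 1.6 km = -7.36°C, so T = -9.4°C.
Environment:
  Environment to 4000 m: -10.8 × 3.4 km = -36.72°C, so T = -21.12°C.
T_parcel − T_env = -9.4 − (-21.12) = +11.72°C

+11.72°C (parcel warmer than environment)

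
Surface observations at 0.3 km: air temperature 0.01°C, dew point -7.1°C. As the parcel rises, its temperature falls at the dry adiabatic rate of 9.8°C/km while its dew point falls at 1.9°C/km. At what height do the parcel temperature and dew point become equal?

T and T_d converge at 9.8 − 1.9 = 7.9°C per km
Height above start = (0.01 − (-7.1)) / 7.9 = 0.9 km
LCL altitude = 300 m + 900 m = 1200 m

1.2 km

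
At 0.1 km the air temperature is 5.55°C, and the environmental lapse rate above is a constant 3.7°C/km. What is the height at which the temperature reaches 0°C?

Height above start = (5.55 − 0) / 3.7 = 1.5 km
Altitude = 100 m + 1500 m = 1600 m

1.6 km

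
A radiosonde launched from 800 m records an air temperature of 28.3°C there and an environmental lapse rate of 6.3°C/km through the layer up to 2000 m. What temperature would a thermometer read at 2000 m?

20.74°C

From 800 m to 2000 m (environmental): cools by 6.3 × 1.2 = 7.56°C, giving 20.74°C.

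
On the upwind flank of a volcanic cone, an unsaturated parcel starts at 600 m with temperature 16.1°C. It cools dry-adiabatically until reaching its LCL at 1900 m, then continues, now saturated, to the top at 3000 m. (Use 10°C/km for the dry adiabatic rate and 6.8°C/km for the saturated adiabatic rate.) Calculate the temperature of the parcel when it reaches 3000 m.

-4.38°C

From 600 m to 1900 m (dry): cools by 10 × 1.3 = 13°C, giving 3.1°C.
From 1900 m to 3000 m (saturated): cools by 6.8 × 1.1 = 7.48°C, giving -4.38°C.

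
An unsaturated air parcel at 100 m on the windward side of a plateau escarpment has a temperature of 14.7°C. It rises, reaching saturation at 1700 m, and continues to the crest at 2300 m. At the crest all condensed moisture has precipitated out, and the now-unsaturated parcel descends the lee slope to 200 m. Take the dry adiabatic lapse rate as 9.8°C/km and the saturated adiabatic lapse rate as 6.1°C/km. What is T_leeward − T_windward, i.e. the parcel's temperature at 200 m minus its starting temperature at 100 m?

From 100 m to 1700 m (dry): cools by 9.8 × 1.6 = 15.68°C, giving -0.98°C.
From 1700 m to 2300 m (saturated): cools by 6.1 × 0.6 = 3.66°C, giving -4.64°C.
From 2300 m to 200 m (dry descent): warms by 9.8 × 2.1 = 20.58°C, giving 15.94°C.
Net change vs windward start: 15.94 − 14.7 = +1.24°C

+1.24°C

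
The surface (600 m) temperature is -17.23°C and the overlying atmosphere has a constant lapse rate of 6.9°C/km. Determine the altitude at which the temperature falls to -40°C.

3900 m

Height above start = (-17.23 − (-40)) / 6.9 = 3.3 km
Altitude = 600 m + 3300 m = 3900 m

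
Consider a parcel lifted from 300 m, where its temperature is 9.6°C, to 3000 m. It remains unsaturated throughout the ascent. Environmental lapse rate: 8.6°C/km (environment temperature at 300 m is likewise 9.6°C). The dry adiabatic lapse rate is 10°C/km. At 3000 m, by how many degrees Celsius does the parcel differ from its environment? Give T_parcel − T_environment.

-3.78°C (parcel cooler than environment)

Parcel:
  300 → 3000 m (dry, 10°C/km): ΔT = -10 × 2.7 = -27°C → T = -17.4°C
Environment:
  300 → 3000 m (environment, 8.6°C/km): ΔT = -8.6 × 2.7 = -23.22°C → T = -13.62°C
T_parcel − T_env = -17.4 − (-13.62) = -3.78°C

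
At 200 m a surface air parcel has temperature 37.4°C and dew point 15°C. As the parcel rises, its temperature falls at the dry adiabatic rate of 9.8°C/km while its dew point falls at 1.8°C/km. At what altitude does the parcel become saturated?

T and T_d converge at 9.8 − 1.8 = 8°C per km
Height above start = (37.4 − 15) / 8 = 2.8 km
LCL altitude = 200 m + 2800 m = 3000 m

3000 m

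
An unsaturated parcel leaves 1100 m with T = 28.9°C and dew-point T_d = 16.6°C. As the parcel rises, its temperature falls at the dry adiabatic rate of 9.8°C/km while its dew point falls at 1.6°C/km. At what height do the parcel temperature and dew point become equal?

2600 m

T and T_d converge at 9.8 − 1.6 = 8.2°C per km
Height above start = (28.9 − 16.6) / 8.2 = 1.5 km
LCL altitude = 1100 m + 1500 m = 2600 m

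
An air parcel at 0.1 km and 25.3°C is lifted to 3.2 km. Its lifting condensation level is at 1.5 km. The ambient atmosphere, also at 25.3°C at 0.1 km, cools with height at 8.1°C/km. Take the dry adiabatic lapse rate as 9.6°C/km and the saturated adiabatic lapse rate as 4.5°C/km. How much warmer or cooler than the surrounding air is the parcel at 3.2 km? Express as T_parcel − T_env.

Parcel:
  100 → 1500 m (dry, 9.6°C/km): ΔT = -9.6 × 1.4 = -13.44°C → T = 11.86°C
  1500 → 3200 m (saturated, 4.5°C/km): ΔT = -4.5 × 1.7 = -7.65°C → T = 4.21°C
Environment:
  100 → 3200 m (environment, 8.1°C/km): ΔT = -8.1 × 3.1 = -25.11°C → T = 0.19°C
T_parcel − T_env = 4.21 − 0.19 = +4.02°C

+4.02°C (parcel warmer than environment)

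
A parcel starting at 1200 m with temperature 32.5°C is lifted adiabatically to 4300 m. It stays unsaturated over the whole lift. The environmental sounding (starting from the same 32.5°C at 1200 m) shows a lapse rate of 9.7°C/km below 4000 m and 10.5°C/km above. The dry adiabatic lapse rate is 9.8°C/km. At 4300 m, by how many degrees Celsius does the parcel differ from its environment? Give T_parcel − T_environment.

Parcel:
  1200 → 4300 m (dry, 9.8°C/km): ΔT = -9.8 × 3.1 = -30.38°C → T = 2.12°C
Environment:
  1200 → 4000 m (environment, lower layer, 9.7°C/km): ΔT = -9.7 × 2.8 = -27.16°C → T = 5.34°C
  4000 → 4300 m (environment, upper layer, 10.5°C/km): ΔT = -10.5 × 0.3 = -3.15°C → T = 2.19°C
T_parcel − T_env = 2.12 − 2.19 = -0.07°C

-0.07°C (parcel cooler than environment)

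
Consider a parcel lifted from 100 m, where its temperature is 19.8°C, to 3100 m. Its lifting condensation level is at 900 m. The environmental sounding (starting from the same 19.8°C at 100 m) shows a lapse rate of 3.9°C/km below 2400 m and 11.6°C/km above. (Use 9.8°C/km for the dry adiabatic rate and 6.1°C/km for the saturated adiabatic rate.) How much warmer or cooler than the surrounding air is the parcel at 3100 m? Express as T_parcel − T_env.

-4.17°C (parcel cooler than environment)

Parcel:
  Dry to 900 m: -9.8 × 0.8 km = -7.84°C, so T = 11.96°C.
  Saturated to 3100 m: -6.1 × 2.2 km = -13.42°C, so T = -1.46°C.
Environment:
  Environment, lower layer to 2400 m: -3.9 × 2.3 km = -8.97°C, so T = 10.83°C.
  Environment, upper layer to 3100 m: -11.6 × 0.7 km = -8.12°C, so T = 2.71°C.
T_parcel − T_env = -1.46 − 2.71 = -4.17°C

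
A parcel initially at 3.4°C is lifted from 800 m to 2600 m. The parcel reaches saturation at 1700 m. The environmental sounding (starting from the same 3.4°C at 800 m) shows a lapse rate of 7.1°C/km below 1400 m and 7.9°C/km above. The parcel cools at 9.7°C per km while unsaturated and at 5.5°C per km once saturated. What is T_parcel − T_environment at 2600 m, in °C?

+0.06°C (parcel warmer than environment)

Parcel:
  800–1700 m, dry: Δz = 0.9 km ⇒ ΔT = -8.73°C; T = -5.33°C
  1700–2600 m, saturated: Δz = 0.9 km ⇒ ΔT = -4.95°C; T = -10.28°C
Environment:
  800–1400 m, environment, lower layer: Δz = 0.6 km ⇒ ΔT = -4.26°C; T = -0.86°C
  1400–2600 m, environment, upper layer: Δz = 1.2 km ⇒ ΔT = -9.48°C; T = -10.34°C
T_parcel − T_env = -10.28 − (-10.34) = +0.06°C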